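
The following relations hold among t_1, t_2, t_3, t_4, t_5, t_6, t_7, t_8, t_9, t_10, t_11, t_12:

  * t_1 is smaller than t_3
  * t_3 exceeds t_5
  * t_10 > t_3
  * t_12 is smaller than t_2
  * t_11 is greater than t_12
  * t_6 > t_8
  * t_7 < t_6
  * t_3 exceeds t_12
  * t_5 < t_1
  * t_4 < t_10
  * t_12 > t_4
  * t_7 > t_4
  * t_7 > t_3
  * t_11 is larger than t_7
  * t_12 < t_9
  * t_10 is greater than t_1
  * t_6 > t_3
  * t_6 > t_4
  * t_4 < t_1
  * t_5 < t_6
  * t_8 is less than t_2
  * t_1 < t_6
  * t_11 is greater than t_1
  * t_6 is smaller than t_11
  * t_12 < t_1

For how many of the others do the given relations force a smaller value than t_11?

8

Directly below t_11: t_12, t_1, t_7, t_6.
One step further: t_4, t_8, t_5, t_3 (8 so far).
No other element is forced below t_11 by the given relations, so the count is 8.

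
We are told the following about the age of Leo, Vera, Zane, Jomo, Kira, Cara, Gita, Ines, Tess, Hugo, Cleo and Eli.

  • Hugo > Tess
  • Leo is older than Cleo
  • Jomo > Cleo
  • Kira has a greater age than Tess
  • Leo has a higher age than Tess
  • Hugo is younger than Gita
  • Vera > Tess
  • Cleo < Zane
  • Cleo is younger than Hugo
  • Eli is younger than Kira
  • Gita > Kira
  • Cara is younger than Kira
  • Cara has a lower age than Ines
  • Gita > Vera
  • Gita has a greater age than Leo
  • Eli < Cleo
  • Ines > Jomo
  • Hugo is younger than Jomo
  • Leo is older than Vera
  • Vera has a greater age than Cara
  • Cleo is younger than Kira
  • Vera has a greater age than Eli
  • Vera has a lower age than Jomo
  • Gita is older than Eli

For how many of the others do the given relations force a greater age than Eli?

Directly above Eli: Cleo, Vera, Kira, Gita.
One step further: Hugo, Zane, Jomo, Leo (8 so far).
One step further: Ines (9 so far).
Nothing else is reachable above Eli; 9 in all.

9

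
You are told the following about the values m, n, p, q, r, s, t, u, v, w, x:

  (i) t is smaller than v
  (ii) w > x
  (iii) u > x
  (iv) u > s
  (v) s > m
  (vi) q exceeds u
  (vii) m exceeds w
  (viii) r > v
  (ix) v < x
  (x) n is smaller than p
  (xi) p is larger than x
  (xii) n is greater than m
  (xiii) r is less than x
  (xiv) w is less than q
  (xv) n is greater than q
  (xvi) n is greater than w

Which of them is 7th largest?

w

Chaining the given pairs: t < v < r < x < w < m < s < u < q < n < p.
The 7th largest is w.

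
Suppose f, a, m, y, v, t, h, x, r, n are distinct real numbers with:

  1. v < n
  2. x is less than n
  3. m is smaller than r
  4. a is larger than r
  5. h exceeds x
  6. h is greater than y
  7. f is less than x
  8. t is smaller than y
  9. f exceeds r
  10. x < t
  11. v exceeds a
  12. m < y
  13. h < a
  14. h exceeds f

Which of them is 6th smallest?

The consecutive relations fix a unique order: m < r < f < x < t < y < h < a < v < n.
Counting 6 from the smallest end gives y.

y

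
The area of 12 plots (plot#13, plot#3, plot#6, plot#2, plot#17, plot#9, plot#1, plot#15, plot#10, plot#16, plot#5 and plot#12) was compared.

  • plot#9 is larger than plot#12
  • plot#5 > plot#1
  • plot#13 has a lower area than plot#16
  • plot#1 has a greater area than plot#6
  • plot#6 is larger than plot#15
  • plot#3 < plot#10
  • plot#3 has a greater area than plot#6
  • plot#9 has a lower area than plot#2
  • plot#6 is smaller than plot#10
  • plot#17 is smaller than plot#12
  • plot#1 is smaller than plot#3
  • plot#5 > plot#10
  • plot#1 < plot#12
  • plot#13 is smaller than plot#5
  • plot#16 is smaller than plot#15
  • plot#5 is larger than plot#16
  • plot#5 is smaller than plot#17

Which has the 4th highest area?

plot#17

Piecing the relations together gives one ordering: plot#13 < plot#16 < plot#15 < plot#6 < plot#1 < plot#3 < plot#10 < plot#5 < plot#17 < plot#12 < plot#9 < plot#2.
The 4th largest is plot#17.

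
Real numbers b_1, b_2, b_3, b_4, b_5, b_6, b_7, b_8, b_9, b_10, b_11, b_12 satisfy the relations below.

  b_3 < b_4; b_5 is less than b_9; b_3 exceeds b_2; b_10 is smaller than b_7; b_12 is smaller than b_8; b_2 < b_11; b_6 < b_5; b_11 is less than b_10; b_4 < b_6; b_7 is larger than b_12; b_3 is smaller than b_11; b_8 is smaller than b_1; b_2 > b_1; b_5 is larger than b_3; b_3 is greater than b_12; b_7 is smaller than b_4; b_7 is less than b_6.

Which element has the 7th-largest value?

b_11

Piecing the relations together gives one ordering: b_12 < b_8 < b_1 < b_2 < b_3 < b_11 < b_10 < b_7 < b_4 < b_6 < b_5 < b_9.
The 7th largest is b_11.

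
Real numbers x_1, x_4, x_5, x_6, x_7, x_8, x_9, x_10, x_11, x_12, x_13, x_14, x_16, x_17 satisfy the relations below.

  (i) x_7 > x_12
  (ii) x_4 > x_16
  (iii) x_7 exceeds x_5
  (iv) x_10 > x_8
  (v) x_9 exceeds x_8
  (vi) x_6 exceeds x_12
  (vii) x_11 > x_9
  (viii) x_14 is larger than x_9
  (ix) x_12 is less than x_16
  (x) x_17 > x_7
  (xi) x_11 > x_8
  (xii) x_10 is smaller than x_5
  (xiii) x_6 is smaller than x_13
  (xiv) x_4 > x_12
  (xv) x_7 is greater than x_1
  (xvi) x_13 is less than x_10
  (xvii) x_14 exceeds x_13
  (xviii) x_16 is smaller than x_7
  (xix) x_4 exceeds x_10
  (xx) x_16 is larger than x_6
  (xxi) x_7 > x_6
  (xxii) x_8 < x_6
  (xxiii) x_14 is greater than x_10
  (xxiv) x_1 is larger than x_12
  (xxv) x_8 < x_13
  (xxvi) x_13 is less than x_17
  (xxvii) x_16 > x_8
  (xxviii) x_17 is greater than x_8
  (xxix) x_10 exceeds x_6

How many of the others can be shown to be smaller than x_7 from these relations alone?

From x_7 the given relations immediately reach x_12, x_6, x_16, x_1, x_5.
From those, x_8, x_10 — 7 in total.
From those, x_13 — 8 in total.
No other element is forced below x_7 by the given relations, so the count is 8.

8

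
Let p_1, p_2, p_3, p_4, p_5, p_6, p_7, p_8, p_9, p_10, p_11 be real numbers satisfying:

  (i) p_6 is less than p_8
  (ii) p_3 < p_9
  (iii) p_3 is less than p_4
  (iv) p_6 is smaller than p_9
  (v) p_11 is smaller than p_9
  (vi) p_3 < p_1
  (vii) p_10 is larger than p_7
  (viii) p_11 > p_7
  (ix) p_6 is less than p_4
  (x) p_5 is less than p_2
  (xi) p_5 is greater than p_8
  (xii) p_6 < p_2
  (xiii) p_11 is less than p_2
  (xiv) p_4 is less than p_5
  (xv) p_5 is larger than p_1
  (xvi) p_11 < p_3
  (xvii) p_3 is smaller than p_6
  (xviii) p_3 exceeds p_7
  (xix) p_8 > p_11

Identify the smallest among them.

p_11 is not least since p_7 < p_11; p_3 is not least since p_7 < p_3; p_10 is not least since p_7 < p_10; p_6 is not least since p_3 < p_6; p_9 is not least since p_3 < p_9; p_8 is not least since p_6 < p_8; p_4 is not least since p_3 < p_4; p_1 is not least since p_3 < p_1; p_5 is not least since p_1 < p_5; p_2 is not least since p_5 < p_2.
Only p_7 has nothing below it, so p_7 is the smallest.

p_7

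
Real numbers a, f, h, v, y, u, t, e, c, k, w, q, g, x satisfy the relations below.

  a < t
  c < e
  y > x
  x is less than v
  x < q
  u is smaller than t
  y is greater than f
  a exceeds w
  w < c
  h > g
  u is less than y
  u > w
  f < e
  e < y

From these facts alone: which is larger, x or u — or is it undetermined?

Following every chain through u: above u we get y, t; below u we get w.
x is not reached, and no chain runs the other way from x to u.
So the given relations leave the order of u and x undetermined.

undetermined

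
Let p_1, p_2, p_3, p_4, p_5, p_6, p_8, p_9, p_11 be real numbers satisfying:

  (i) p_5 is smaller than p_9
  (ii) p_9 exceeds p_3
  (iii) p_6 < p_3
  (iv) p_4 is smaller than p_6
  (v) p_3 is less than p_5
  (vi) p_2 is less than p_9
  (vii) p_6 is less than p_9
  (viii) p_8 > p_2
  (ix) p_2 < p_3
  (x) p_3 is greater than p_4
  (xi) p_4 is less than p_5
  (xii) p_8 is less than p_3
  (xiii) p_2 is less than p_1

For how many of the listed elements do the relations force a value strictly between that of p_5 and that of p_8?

1

The relations place p_8 below p_5. An element lies strictly between them when it is forced above p_8 and also forced below p_5.
Above p_8: {p_3, p_9}. Below p_5: {p_2, p_4, p_6, p_3}.
Intersection: {p_3} — 1.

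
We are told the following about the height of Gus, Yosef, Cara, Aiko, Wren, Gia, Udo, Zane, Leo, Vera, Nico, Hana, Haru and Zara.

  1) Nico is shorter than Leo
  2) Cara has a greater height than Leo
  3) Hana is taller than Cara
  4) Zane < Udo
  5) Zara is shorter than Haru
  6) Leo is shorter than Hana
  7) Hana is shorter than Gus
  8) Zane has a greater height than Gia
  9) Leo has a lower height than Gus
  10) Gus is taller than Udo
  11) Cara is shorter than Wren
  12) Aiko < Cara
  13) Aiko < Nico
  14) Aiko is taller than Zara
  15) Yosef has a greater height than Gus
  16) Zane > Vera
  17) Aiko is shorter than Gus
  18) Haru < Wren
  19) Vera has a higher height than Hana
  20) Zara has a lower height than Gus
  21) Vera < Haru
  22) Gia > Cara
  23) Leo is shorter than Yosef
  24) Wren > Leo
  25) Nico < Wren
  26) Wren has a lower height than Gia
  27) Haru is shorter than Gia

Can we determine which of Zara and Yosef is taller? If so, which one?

Yosef

Zara < Aiko and Aiko < Nico give Zara < Nico.
With Nico < Leo: Zara < Aiko < Nico < Leo.
Then Leo < Cara extends the chain to Cara.
Then Cara < Hana extends the chain to Hana.
Then Hana < Vera extends the chain to Vera.
Then Vera < Haru extends the chain to Haru.
Then Haru < Wren extends the chain to Wren.
With Wren < Gia: Zara < Aiko < Nico < Leo < Cara < Hana < Vera < Haru < Wren < Gia.
With Gia < Zane: Zara < Aiko < Nico < Leo < Cara < Hana < Vera < Haru < Wren < Gia < Zane.
With Zane < Udo: Zara < Aiko < Nico < Leo < Cara < Hana < Vera < Haru < Wren < Gia < Zane < Udo.
With Udo < Gus: Zara < Aiko < Nico < Leo < Cara < Hana < Vera < Haru < Wren < Gia < Zane < Udo < Gus.
With Gus < Yosef: Zara < Aiko < Nico < Leo < Cara < Hana < Vera < Haru < Wren < Gia < Zane < Udo < Gus < Yosef.
So Yosef is taller.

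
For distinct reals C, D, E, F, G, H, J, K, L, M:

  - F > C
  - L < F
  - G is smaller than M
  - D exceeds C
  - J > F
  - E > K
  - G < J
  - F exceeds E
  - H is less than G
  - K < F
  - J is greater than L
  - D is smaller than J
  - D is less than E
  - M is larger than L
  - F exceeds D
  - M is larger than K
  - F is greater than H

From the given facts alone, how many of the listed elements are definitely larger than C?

Directly above C: D, F.
One step further: E, J (4 so far).
No other element is forced above C by the given relations, so the count is 4.

4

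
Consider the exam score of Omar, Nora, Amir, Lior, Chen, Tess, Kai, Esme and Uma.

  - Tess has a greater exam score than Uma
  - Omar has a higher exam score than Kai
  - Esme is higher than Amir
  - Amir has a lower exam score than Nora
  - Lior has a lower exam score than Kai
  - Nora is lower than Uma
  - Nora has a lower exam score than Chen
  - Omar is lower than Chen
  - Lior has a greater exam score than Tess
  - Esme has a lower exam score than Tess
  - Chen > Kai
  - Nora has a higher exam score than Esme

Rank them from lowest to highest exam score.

Amir < Esme < Nora < Uma < Tess < Lior < Kai < Omar < Chen

Each adjacent pair is fixed by a given relation: Amir < Esme; Esme < Nora; Nora < Uma; Uma < Tess; Tess < Lior; Lior < Kai; Kai < Omar; Omar < Chen. Chaining them end to end gives the full order.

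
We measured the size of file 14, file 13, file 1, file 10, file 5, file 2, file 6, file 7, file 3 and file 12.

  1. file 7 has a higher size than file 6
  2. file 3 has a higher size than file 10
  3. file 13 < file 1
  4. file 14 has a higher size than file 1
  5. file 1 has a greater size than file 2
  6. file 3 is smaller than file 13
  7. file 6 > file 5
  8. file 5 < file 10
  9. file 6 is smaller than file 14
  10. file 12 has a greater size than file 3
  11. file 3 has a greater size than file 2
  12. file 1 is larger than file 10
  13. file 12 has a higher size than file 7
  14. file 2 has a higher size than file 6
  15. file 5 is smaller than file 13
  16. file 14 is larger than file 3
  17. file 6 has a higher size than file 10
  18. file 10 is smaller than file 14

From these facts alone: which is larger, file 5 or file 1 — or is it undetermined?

file 1

file 5 < file 10 and file 10 < file 6 give file 5 < file 6.
With file 6 < file 2: file 5 < file 10 < file 6 < file 2.
With file 2 < file 3: file 5 < file 10 < file 6 < file 2 < file 3.
With file 3 < file 13: file 5 < file 10 < file 6 < file 2 < file 3 < file 13.
With file 13 < file 1: file 5 < file 10 < file 6 < file 2 < file 3 < file 13 < file 1.
So file 1 is larger.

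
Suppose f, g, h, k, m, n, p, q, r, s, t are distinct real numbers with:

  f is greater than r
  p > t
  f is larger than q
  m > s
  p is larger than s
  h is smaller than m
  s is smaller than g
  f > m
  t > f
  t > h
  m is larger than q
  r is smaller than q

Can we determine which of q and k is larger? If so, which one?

Following every chain through q: above q we get m, f, t, p; below q we get r.
k is not reached, and no chain runs the other way from k to q.
So the given relations leave the order of q and k undetermined.

undetermined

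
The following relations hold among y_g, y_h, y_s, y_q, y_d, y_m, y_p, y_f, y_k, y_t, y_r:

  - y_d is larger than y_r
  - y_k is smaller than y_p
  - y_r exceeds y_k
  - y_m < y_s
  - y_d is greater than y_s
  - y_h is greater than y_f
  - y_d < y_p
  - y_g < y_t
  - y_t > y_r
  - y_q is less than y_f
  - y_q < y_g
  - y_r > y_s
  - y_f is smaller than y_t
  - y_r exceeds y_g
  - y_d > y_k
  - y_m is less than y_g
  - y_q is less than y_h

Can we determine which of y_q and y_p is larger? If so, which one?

The relevant relations are y_q < y_g; y_g < y_r; y_r < y_d; y_d < y_p.
Together: y_q < y_g < y_r < y_d < y_p.
So y_p is larger.

y_p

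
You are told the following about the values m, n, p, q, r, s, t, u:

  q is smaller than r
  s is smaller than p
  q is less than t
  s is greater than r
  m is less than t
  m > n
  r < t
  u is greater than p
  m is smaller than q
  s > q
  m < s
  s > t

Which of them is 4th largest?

t

Chaining the given pairs: n < m < q < r < t < s < p < u.
The 4th largest is t.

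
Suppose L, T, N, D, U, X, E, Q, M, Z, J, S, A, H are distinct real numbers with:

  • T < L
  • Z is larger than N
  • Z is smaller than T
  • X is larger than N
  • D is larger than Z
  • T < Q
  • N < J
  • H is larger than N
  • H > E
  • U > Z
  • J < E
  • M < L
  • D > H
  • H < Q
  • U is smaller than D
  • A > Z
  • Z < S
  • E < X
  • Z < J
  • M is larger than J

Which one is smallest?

N

Z is not least since N < Z; S is not least since Z < S; J is not least since Z < J; E is not least since J < E; U is not least since Z < U; T is not least since Z < T; A is not least since Z < A; H is not least since N < H; M is not least since J < M; D is not least since U < D; Q is not least since T < Q; L is not least since T < L; X is not least since N < X.
Only N has nothing below it, so N is the smallest.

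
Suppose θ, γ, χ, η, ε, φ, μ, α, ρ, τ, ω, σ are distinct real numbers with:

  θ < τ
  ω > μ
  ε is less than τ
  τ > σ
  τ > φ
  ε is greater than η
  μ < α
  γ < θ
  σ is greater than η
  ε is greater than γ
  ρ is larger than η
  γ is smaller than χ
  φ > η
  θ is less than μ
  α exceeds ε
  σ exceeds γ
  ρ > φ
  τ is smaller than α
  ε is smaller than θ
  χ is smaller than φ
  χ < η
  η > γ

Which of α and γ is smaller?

γ < χ < η < ε < θ < μ < α, by transitivity through χ, η, ε, θ, μ.
So γ < α; γ is the smaller of the two.

γ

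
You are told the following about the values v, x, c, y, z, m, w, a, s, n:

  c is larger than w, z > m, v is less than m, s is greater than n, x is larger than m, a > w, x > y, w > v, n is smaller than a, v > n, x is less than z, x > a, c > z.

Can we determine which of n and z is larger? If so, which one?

n < v < w < a < x < z, by transitivity through v, w, a, x.
So z is larger.

z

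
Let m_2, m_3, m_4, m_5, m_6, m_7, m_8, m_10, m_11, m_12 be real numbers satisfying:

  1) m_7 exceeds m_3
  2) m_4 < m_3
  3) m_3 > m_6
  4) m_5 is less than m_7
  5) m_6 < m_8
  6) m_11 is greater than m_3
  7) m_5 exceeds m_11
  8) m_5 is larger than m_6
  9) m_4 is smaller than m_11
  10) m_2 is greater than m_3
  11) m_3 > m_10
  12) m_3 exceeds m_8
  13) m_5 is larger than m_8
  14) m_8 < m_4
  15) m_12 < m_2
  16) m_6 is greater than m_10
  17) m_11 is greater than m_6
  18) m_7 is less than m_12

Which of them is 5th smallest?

Chaining the given pairs: m_10 < m_6 < m_8 < m_4 < m_3 < m_11 < m_5 < m_7 < m_12 < m_2.
The 5th smallest is m_3.

m_3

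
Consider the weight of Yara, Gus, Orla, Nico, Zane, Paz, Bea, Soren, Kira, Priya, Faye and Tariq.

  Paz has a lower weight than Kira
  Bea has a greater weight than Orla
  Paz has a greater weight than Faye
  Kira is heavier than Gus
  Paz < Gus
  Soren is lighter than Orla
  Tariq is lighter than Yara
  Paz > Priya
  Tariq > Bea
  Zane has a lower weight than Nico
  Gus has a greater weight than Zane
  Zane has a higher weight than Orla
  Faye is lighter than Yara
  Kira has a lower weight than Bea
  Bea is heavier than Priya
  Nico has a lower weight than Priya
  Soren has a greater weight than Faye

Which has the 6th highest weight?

Chaining the given pairs: Faye < Soren < Orla < Zane < Nico < Priya < Paz < Gus < Kira < Bea < Tariq < Yara.
The 6th largest is Paz.

Paz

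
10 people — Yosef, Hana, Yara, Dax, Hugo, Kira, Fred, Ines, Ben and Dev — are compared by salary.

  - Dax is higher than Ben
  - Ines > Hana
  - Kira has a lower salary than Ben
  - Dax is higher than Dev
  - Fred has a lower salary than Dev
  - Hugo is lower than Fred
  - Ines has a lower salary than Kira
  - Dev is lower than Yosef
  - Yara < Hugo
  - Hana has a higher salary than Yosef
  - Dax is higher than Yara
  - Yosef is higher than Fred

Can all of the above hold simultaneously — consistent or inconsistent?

consistent

The single ordering Yara < Hugo < Fred < Dev < Yosef < Hana < Ines < Kira < Ben < Dax satisfies every listed relation, so no contradiction arises.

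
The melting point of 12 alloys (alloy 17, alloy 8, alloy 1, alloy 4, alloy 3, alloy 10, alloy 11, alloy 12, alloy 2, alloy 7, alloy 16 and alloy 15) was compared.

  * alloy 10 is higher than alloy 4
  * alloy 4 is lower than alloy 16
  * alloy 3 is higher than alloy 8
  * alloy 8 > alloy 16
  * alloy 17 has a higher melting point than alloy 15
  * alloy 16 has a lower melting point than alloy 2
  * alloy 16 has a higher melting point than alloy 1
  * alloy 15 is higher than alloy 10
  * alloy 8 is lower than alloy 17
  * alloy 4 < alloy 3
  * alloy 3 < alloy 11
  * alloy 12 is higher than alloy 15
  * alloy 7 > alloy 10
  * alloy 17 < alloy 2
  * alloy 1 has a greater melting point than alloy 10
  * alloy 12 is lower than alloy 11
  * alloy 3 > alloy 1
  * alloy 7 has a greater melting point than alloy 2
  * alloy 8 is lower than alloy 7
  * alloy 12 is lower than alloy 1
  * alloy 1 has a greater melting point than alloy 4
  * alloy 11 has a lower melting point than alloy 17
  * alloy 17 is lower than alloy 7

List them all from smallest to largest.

Each adjacent pair is fixed by a given relation: alloy 4 < alloy 10; alloy 10 < alloy 15; alloy 15 < alloy 12; alloy 12 < alloy 1; alloy 1 < alloy 16; alloy 16 < alloy 8; alloy 8 < alloy 3; alloy 3 < alloy 11; alloy 11 < alloy 17; alloy 17 < alloy 2; alloy 2 < alloy 7. Chaining them end to end gives the full order.

alloy 4 < alloy 10 < alloy 15 < alloy 12 < alloy 1 < alloy 16 < alloy 8 < alloy 3 < alloy 11 < alloy 17 < alloy 2 < alloy 7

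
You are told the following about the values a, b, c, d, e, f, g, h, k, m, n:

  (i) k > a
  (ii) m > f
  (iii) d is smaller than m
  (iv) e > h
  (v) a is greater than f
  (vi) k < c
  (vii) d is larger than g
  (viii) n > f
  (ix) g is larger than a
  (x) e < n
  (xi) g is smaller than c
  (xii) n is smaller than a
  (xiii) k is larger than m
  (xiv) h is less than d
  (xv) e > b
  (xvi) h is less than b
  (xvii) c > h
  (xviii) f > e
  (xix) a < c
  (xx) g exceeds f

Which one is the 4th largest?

Piecing the relations together gives one ordering: h < b < e < f < n < a < g < d < m < k < c.
The 4th largest is d.

d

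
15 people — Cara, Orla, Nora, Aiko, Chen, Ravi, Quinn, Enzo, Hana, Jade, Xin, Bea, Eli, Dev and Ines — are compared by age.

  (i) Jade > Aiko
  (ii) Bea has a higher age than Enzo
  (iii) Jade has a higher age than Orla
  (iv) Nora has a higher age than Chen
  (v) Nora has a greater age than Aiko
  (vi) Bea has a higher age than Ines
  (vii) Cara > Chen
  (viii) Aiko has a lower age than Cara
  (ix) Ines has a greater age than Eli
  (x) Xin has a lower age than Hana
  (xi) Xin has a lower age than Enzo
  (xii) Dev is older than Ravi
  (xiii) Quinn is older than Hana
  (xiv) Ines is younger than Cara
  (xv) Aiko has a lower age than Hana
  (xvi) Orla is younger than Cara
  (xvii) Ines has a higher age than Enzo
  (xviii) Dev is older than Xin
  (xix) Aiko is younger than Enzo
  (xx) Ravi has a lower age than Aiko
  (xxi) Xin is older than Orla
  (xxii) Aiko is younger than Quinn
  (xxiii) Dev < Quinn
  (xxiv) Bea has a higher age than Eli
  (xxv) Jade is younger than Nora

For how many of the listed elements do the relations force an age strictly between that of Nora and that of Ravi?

2

The relations place Ravi below Nora. An element lies strictly between them when it is forced above Ravi and also forced below Nora.
Above Ravi: {Dev, Aiko, Enzo, Ines, Jade, Hana, Cara, Bea, Quinn}. Below Nora: {Orla, Aiko, Chen, Jade}.
Intersection: {Aiko, Jade} — 2.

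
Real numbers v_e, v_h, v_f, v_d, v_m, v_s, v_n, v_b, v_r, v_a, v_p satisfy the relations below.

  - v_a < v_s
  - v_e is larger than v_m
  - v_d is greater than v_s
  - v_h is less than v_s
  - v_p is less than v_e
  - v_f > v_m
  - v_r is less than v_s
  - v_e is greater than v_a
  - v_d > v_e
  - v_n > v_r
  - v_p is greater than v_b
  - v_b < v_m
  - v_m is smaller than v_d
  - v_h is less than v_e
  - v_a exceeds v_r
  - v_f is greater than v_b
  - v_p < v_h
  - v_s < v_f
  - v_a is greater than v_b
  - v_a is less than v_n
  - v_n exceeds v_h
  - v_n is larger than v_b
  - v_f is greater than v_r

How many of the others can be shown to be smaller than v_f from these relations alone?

7

The elements the relations force below v_f are v_b, v_r, v_p, v_a, v_h, v_m, v_s — no chain reaches any other.
That is 7.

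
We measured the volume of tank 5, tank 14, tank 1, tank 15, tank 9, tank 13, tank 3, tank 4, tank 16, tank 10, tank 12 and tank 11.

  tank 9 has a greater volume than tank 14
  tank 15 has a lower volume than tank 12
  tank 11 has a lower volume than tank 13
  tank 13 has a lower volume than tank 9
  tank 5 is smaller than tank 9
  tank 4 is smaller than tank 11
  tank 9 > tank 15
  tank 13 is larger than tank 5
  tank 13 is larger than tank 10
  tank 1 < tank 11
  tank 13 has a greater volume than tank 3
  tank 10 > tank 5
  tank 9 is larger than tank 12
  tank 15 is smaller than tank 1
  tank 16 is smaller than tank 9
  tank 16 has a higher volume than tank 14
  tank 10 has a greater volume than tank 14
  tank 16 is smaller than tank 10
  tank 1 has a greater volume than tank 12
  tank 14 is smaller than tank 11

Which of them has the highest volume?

tank 9

tank 14 is not greatest since tank 14 < tank 9; tank 15 is not greatest since tank 15 < tank 12; tank 5 is not greatest since tank 5 < tank 9; tank 12 is not greatest since tank 12 < tank 1; tank 16 is not greatest since tank 16 < tank 9; tank 1 is not greatest since tank 1 < tank 11; tank 3 is not greatest since tank 3 < tank 13; tank 10 is not greatest since tank 10 < tank 13; tank 4 is not greatest since tank 4 < tank 11; tank 11 is not greatest since tank 11 < tank 13; tank 13 is not greatest since tank 13 < tank 9.
Only tank 9 has nothing above it, so tank 9 is the highest volume.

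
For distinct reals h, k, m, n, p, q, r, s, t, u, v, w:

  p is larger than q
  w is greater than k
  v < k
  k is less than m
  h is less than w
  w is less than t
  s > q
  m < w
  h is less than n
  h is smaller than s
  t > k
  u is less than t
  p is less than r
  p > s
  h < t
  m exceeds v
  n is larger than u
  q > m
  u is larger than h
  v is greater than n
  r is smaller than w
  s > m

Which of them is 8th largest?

k

The consecutive relations fix a unique order: h < u < n < v < k < m < q < s < p < r < w < t.
The 8th largest is k.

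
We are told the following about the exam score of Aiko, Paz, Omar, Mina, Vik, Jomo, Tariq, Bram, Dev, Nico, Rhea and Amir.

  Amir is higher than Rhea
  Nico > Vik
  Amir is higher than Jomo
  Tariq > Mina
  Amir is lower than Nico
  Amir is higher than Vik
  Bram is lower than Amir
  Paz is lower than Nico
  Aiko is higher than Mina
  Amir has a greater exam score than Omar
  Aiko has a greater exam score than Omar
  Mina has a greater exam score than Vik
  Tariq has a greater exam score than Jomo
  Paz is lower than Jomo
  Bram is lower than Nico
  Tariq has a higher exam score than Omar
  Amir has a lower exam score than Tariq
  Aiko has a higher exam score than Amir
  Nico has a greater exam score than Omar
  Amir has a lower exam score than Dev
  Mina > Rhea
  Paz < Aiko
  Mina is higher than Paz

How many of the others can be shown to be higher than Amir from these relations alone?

4

The elements the relations force above Amir are Aiko, Nico, Tariq, Dev — no chain reaches any other.
That is 4.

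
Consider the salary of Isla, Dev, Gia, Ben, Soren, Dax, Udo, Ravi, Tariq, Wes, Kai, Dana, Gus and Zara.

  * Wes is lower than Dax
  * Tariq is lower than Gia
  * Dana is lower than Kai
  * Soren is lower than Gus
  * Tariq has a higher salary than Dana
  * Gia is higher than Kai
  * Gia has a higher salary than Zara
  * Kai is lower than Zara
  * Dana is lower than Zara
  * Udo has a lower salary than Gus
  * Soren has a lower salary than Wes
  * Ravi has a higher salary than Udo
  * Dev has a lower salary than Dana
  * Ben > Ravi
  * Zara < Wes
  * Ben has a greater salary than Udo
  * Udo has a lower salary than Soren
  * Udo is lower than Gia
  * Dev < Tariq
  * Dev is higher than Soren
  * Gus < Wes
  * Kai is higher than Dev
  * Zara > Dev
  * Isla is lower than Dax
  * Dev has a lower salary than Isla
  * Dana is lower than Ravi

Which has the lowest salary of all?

Udo

Chaining upward from Udo: directly above it, Soren, Gus, Ravi, Ben, Gia; then Dev, Wes; then Dana, Kai, Zara, Tariq, Isla, Dax.
That covers every other element, and nothing is given below Udo, so Udo is the lowest salary.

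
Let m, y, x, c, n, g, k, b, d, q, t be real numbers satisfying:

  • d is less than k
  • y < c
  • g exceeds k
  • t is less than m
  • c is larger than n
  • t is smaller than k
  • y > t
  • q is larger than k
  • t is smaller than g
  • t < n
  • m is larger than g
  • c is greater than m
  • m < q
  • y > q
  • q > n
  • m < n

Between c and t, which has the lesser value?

t

Link the given pairs in sequence: t < k; k < g; g < m; m < n; n < q; q < y; y < c.
Together: t < k < g < m < n < q < y < c.
So t < c; t is the smaller of the two.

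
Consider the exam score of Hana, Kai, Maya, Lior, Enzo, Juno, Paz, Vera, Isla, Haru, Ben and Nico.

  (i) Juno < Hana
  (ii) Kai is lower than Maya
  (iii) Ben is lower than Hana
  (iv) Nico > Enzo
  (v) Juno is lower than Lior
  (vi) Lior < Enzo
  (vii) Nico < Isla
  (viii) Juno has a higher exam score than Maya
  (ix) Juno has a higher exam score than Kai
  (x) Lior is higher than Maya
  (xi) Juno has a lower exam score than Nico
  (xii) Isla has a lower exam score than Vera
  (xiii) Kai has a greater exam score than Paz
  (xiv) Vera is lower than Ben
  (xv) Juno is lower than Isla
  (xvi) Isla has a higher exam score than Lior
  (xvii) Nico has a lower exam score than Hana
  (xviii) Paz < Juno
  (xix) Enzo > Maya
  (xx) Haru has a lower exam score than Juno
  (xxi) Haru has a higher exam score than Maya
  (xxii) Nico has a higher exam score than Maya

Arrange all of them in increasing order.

Paz < Kai < Maya < Haru < Juno < Lior < Enzo < Nico < Isla < Vera < Ben < Hana

Each adjacent pair is fixed by a given relation: Paz < Kai; Kai < Maya; Maya < Haru; Haru < Juno; Juno < Lior; Lior < Enzo; Enzo < Nico; Nico < Isla; Isla < Vera; Vera < Ben; Ben < Hana. Chaining them end to end gives the full order.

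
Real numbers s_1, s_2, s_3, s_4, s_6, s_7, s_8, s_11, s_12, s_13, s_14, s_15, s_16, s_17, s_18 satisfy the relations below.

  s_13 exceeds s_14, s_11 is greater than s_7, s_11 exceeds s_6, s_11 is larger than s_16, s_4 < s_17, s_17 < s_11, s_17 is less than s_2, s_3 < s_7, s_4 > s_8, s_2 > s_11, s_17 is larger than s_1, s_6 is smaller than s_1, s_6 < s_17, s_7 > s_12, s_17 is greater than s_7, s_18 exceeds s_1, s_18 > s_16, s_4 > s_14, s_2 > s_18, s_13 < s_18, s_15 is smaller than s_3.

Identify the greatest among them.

s_2

Chaining downward from s_2: directly below it, s_17, s_18, s_11; then s_6, s_16, s_4, s_1, s_7, s_13; then s_14, s_12, s_8, s_3; then s_15.
That covers every other element, and nothing is given above s_2, so s_2 is the greatest.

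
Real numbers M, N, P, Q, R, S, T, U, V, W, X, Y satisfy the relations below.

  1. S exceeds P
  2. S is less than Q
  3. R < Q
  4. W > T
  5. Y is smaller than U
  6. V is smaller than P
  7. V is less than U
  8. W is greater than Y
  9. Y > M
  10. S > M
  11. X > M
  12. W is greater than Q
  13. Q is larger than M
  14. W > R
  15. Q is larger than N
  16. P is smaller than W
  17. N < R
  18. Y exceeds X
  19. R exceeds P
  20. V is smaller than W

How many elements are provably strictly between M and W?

Chaining upward from M reaches: X, S, Q, Y, U.
Chaining downward from W reaches: N, V, T, X, P, R, S, Q, Y.
Strictly between M and W are those in both lists: X, S, Q, Y — 4 elements.

4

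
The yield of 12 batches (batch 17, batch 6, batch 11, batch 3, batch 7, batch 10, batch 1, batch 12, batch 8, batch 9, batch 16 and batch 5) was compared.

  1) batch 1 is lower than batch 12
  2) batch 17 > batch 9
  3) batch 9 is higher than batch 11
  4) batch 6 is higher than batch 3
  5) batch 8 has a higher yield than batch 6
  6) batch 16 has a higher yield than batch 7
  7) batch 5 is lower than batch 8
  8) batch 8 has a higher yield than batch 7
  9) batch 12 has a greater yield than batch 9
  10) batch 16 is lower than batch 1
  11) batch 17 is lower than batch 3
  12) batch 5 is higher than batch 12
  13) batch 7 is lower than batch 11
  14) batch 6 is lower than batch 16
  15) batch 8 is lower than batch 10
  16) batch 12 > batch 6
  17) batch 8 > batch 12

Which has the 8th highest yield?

Piecing the relations together gives one ordering: batch 7 < batch 11 < batch 9 < batch 17 < batch 3 < batch 6 < batch 16 < batch 1 < batch 12 < batch 5 < batch 8 < batch 10.
Counting 8 from the largest end gives batch 3.

batch 3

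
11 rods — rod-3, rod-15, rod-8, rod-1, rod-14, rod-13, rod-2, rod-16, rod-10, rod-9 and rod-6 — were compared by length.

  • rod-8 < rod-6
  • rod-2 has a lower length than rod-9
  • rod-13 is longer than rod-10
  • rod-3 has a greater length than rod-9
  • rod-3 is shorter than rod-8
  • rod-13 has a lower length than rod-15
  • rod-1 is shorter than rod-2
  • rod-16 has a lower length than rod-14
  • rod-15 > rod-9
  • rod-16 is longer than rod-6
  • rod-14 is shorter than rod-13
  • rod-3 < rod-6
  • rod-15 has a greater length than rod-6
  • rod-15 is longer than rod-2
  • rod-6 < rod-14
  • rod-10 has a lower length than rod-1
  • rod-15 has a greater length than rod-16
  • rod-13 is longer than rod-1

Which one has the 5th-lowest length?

rod-3

Chaining the given pairs: rod-10 < rod-1 < rod-2 < rod-9 < rod-3 < rod-8 < rod-6 < rod-16 < rod-14 < rod-13 < rod-15.
Counting 5 from the smallest end gives rod-3.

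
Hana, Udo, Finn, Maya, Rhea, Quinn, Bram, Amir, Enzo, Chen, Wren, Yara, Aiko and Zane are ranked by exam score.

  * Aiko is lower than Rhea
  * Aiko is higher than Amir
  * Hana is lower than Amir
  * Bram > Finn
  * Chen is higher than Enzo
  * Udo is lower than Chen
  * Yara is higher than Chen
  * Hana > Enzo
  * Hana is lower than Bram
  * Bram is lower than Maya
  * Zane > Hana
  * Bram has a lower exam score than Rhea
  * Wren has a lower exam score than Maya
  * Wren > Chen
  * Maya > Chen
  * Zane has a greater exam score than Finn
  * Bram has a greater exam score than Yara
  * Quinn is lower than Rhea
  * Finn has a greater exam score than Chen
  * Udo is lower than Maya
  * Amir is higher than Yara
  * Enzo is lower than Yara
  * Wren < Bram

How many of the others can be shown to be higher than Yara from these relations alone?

The elements the relations force above Yara are Amir, Aiko, Bram, Maya, Rhea — no chain reaches any other.
That is 5.

5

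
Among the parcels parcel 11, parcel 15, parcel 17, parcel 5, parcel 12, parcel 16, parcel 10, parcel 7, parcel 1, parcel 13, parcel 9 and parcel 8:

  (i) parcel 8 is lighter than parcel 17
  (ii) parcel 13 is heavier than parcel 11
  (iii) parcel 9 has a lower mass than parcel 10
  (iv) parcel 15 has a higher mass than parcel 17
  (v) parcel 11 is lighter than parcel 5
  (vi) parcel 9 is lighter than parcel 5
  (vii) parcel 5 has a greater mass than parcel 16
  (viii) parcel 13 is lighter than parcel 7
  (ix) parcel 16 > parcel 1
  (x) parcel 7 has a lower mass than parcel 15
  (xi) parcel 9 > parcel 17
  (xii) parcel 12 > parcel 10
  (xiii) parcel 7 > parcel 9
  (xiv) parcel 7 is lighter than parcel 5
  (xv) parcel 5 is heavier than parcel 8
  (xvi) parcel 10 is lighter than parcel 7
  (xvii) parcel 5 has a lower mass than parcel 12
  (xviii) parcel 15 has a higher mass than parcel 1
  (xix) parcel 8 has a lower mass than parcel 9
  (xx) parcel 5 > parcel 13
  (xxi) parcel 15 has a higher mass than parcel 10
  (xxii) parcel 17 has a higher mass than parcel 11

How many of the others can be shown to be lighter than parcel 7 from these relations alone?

6

The elements the relations force below parcel 7 are parcel 11, parcel 8, parcel 17, parcel 9, parcel 13, parcel 10 — no chain reaches any other.
That is 6.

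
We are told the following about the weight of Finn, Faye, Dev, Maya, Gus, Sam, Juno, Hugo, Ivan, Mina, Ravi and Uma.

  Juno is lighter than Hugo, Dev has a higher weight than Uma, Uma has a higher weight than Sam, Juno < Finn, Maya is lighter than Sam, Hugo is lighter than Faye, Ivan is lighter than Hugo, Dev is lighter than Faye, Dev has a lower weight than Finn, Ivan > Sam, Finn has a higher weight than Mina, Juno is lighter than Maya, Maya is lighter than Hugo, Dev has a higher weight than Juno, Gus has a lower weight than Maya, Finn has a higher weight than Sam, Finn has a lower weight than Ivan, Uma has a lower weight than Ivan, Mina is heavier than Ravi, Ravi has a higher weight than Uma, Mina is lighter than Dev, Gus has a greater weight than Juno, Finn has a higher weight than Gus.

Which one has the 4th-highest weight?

The consecutive relations fix a unique order: Juno < Gus < Maya < Sam < Uma < Ravi < Mina < Dev < Finn < Ivan < Hugo < Faye.
Counting 4 from the largest end gives Finn.

Finn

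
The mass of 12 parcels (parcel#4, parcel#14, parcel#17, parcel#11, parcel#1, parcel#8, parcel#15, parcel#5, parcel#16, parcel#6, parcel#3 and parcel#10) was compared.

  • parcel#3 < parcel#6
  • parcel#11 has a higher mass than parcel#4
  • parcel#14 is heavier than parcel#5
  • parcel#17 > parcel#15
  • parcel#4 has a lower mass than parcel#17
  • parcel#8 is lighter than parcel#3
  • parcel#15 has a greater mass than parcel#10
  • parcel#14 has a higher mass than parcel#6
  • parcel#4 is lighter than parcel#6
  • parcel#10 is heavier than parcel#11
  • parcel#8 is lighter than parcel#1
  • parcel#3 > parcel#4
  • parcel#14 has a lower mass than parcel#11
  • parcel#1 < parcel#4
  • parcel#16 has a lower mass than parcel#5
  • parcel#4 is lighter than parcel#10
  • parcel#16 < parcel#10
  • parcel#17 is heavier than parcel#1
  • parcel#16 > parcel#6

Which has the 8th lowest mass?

parcel#14

Piecing the relations together gives one ordering: parcel#8 < parcel#1 < parcel#4 < parcel#3 < parcel#6 < parcel#16 < parcel#5 < parcel#14 < parcel#11 < parcel#10 < parcel#15 < parcel#17.
The 8th smallest is parcel#14.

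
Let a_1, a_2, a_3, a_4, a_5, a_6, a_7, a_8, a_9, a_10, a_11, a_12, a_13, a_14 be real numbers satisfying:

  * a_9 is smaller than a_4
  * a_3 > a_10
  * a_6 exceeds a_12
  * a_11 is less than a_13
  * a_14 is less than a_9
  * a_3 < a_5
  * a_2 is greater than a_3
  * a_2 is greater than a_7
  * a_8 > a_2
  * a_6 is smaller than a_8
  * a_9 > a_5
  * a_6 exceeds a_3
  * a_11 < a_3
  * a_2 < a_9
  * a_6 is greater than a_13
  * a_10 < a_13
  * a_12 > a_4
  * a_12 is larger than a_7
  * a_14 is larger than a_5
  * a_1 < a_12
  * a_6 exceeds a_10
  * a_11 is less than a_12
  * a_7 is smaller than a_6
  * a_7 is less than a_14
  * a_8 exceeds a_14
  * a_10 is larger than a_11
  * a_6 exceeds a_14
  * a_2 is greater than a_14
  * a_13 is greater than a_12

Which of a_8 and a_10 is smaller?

Chaining the given relations: a_10 < a_3 < a_5 < a_14 < a_2 < a_9 < a_4 < a_12 < a_13 < a_6 < a_8.
So a_10 < a_8; a_10 is the smaller of the two.

a_10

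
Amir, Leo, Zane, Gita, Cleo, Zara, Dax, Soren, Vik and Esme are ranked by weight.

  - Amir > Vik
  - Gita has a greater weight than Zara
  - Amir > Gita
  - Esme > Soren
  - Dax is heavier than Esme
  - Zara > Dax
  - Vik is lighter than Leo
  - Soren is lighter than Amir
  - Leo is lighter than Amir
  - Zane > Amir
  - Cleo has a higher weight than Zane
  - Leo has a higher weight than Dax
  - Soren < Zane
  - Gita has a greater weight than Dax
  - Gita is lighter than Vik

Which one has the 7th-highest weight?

Zara

Chaining the given pairs: Soren < Esme < Dax < Zara < Gita < Vik < Leo < Amir < Zane < Cleo.
The 7th largest is Zara.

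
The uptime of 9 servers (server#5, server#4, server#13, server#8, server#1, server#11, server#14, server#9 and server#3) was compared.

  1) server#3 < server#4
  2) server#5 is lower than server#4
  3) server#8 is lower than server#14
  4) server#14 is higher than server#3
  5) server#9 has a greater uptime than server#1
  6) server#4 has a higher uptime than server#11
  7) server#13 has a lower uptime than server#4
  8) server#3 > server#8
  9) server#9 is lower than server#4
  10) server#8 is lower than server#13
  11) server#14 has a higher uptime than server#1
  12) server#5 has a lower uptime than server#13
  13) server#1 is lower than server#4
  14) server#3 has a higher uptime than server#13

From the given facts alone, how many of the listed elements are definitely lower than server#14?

5

The elements the relations force below server#14 are server#8, server#1, server#5, server#13, server#3 — no chain reaches any other.
That is 5.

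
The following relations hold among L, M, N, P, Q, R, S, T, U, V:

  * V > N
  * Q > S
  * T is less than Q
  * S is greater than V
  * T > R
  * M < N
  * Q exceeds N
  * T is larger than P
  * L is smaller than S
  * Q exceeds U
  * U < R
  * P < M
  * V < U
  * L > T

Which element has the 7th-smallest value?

Chaining the given pairs: P < M < N < V < U < R < T < L < S < Q.
The 7th smallest is T.

T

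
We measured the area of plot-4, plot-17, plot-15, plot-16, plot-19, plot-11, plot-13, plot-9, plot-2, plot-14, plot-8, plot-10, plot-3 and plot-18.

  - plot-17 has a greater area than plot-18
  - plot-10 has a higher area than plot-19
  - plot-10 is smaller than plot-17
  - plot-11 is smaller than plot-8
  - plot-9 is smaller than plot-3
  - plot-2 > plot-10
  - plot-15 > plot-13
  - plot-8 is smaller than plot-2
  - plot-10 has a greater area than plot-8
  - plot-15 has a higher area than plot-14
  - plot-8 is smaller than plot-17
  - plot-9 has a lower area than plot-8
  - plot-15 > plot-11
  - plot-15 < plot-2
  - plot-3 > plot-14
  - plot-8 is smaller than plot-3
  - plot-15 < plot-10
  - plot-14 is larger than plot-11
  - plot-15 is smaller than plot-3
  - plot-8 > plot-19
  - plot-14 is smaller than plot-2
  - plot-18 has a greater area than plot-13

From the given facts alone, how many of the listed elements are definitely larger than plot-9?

From plot-9 the given relations immediately reach plot-8, plot-3.
From those, plot-10, plot-2, plot-17 — 5 in total.
No other element is forced above plot-9 by the given relations, so the count is 5.

5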